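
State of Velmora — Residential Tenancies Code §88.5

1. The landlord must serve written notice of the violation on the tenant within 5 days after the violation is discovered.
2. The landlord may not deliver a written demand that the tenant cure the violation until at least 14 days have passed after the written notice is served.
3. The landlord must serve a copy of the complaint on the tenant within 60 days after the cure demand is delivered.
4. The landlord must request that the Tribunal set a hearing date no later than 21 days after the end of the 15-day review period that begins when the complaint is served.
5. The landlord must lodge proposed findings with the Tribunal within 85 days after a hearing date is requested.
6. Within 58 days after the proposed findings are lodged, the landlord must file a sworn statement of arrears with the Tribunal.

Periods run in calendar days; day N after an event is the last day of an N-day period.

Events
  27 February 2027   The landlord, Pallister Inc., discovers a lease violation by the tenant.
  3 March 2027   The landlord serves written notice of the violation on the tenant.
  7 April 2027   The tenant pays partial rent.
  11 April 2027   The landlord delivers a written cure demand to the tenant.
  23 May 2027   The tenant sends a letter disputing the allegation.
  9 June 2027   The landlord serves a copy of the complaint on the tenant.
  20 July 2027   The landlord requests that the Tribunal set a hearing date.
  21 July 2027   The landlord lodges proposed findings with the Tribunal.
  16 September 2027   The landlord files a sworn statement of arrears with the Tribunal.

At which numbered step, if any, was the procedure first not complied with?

Step 1 — counting 5 days from 27 February 2027 (when the violation is discovered) gives a deadline of 4 March 2027; completed 3 March 2027, before the deadline.
Step 2 — must wait 14 days from 3 March 2027 (when the written notice is served), so not before 17 March 2027; done 11 April 2027, after the minimum wait.
Step 3 — counting 60 days from 11 April 2027 (when the cure demand is delivered) gives a deadline of 10 June 2027; completed 9 June 2027, before the deadline.
Step 4 — counting 21 days from 24 June 2027 (end of the 15-day review period, which began when the complaint is served on 9 June 2027) gives a deadline of 15 July 2027; done 20 July 2027 — 5 days late.

Step 4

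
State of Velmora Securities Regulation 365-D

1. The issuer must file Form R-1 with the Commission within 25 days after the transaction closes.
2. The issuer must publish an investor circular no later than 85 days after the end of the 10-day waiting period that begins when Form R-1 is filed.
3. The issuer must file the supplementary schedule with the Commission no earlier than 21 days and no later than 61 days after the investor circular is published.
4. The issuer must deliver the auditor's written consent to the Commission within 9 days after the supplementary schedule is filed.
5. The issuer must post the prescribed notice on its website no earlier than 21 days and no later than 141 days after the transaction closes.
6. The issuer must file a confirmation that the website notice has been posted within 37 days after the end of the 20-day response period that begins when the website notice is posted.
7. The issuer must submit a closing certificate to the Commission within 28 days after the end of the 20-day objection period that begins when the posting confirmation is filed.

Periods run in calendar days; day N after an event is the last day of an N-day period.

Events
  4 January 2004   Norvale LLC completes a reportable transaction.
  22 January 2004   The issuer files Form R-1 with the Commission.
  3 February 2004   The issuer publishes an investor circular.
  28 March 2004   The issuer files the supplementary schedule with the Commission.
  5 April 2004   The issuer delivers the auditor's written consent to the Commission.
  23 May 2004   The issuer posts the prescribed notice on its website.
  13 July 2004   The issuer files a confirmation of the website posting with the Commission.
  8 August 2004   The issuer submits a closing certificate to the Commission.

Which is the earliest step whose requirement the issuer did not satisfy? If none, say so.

None — every step was satisfied

(1) due by 4 January 2004 + 25 days = 29 January 2004; 22 January 2004 is within that limit.
(2) due by 1 February 2004 + 85 days = 26 April 2004; completed 3 February 2004, before the deadline.
(3) the permitted window runs from 3 February 2004 + 21 = 24 February 2004 to 3 February 2004 + 61 = 4 April 2004; 28 March 2004 falls inside that range.
(4) due by 28 March 2004 + 9 days = 6 April 2004; completed 5 April 2004, before the deadline.
(5) the permitted window runs from 4 January 2004 + 21 = 25 January 2004 to 4 January 2004 + 141 = 24 May 2004; done 23 May 2004 — within the window.
(6) due by 12 June 2004 + 37 days = 19 July 2004; 13 July 2004 is within that limit.
(7) due by 2 August 2004 + 28 days = 30 August 2004; completed 8 August 2004, before the deadline.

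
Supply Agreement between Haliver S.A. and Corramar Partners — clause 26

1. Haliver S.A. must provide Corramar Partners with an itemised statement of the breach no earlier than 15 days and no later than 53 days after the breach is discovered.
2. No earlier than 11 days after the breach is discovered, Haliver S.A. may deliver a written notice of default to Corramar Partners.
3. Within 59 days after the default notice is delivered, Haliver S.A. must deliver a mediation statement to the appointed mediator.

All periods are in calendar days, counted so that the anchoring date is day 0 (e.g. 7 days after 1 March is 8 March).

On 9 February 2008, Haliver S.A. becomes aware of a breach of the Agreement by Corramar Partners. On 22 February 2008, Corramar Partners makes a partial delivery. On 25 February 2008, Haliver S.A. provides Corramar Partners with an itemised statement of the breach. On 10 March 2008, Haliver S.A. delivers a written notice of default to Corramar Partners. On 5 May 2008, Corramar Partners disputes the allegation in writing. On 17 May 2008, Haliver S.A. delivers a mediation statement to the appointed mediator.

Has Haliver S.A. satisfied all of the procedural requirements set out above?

No

Step 1 — 15 and 53 days from 9 February 2008 (when the breach is discovered) are 24 February 2008 and 2 April 2008 respectively; done 25 February 2008, which is between those dates.
Step 2 — must wait 11 days from 9 February 2008 (when the breach is discovered), so not before 20 February 2008; 10 March 2008 is on or after that date.
Step 3 — counting 59 days from 10 March 2008 (when the default notice is delivered) gives a deadline of 8 May 2008; not done until 17 May 2008, 9 days after the deadline.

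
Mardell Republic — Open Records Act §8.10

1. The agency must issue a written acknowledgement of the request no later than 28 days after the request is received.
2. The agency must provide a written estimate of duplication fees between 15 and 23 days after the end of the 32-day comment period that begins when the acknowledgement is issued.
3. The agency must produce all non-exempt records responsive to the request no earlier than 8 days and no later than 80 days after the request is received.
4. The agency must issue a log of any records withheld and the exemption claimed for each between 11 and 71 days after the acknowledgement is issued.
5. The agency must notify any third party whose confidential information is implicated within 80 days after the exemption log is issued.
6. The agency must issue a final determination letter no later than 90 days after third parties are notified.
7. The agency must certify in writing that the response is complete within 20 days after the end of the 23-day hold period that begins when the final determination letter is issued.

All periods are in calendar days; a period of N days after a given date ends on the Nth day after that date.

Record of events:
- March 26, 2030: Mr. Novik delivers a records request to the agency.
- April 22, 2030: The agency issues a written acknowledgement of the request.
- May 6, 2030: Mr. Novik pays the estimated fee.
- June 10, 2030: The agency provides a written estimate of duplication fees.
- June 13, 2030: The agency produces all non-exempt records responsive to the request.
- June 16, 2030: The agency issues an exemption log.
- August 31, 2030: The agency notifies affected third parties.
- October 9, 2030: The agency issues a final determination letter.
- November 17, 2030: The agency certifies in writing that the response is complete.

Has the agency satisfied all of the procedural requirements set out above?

Step 1: 28 days after March 26, 2030 (when the request is received) is April 23, 2030; completed April 22, 2030, before the deadline.
Step 2: the window is 15–23 days after May 24, 2030 (end of the 32-day comment period, which began when the acknowledgement is issued on April 22, 2030), so June 8, 2030 through June 16, 2030; June 10, 2030 falls inside that range.
Step 3: the window is 8–80 days after March 26, 2030 (when the request is received), so April 3, 2030 through June 14, 2030; done June 13, 2030 — within the window.
Step 4: the window is 11–71 days after April 22, 2030 (when the acknowledgement is issued), so May 3, 2030 through July 2, 2030; done June 16, 2030, which is between those dates.
Step 5: 80 days after June 16, 2030 (when the exemption log is issued) is September 4, 2030; completed August 31, 2030, before the deadline.
Step 6: 90 days after August 31, 2030 (when third parties are notified) is November 29, 2030; October 9, 2030 is within that limit.
Step 7: 20 days after November 1, 2030 (end of the 23-day hold period, which began when the final determination letter is issued on October 9, 2030) is November 21, 2030; November 17, 2030 is within that limit.

Yes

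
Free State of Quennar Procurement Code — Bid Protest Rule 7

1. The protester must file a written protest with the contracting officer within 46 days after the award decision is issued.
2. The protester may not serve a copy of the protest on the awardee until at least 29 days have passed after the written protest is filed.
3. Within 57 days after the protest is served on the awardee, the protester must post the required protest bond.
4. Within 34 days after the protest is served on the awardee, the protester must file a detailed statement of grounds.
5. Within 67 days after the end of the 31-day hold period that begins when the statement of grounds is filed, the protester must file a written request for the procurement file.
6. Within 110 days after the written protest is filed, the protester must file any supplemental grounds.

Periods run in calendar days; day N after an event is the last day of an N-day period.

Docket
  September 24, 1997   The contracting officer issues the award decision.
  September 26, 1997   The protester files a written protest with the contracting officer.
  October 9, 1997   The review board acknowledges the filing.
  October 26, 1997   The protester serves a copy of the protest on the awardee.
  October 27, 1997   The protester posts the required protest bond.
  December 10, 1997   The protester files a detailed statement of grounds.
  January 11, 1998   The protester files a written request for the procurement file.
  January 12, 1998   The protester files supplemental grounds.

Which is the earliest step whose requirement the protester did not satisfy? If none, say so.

(1) due by September 24, 1997 + 46 days = November 9, 1997; done September 26, 1997 — timely.
(2) permitted from September 26, 1997 + 29 days = October 25, 1997 onward; done October 26, 1997, after the minimum wait.
(3) due by October 26, 1997 + 57 days = December 22, 1997; completed October 27, 1997, before the deadline.
(4) due by October 26, 1997 + 34 days = November 29, 1997; December 10, 1997 misses that deadline by 11 days.
The analysis stops there.

Step 4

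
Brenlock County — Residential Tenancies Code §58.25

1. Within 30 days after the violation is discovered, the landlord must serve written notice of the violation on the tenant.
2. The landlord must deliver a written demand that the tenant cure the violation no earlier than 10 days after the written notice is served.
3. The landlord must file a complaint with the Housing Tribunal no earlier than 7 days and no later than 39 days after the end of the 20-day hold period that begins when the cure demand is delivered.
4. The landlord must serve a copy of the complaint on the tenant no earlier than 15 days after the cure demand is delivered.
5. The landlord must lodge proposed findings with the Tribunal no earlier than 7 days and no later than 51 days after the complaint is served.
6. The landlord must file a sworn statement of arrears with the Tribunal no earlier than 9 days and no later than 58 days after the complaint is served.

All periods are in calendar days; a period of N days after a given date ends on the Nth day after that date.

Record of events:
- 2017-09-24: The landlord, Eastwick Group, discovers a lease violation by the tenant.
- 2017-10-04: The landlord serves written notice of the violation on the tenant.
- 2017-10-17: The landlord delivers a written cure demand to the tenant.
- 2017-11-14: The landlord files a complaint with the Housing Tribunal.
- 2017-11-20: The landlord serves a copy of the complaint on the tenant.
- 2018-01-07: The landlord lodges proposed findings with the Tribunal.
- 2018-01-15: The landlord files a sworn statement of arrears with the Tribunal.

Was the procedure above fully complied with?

Yes

Step 1: 30 days after 2017-09-24 (when the violation is discovered) is 2017-10-24; completed 2017-10-04, before the deadline.
Step 2: the earliest permitted date is 10 days after 2017-10-04 (when the written notice is served), i.e. 2017-10-14; done 2017-10-17, after the minimum wait.
Step 3: the window is 7–39 days after 2017-11-06 (end of the 20-day hold period, which began when the cure demand is delivered on 2017-10-17), so 2017-11-13 through 2017-12-15; 2017-11-14 falls inside that range.
Step 4: the earliest permitted date is 15 days after 2017-10-17 (when the cure demand is delivered), i.e. 2017-11-01; done 2017-11-20 — permitted.
Step 5: the window is 7–51 days after 2017-11-20 (when the complaint is served), so 2017-11-27 through 2018-01-10; 2018-01-07 falls inside that range.
Step 6: the window is 9–58 days after 2017-11-20 (when the complaint is served), so 2017-11-29 through 2018-01-17; 2018-01-15 falls inside that range.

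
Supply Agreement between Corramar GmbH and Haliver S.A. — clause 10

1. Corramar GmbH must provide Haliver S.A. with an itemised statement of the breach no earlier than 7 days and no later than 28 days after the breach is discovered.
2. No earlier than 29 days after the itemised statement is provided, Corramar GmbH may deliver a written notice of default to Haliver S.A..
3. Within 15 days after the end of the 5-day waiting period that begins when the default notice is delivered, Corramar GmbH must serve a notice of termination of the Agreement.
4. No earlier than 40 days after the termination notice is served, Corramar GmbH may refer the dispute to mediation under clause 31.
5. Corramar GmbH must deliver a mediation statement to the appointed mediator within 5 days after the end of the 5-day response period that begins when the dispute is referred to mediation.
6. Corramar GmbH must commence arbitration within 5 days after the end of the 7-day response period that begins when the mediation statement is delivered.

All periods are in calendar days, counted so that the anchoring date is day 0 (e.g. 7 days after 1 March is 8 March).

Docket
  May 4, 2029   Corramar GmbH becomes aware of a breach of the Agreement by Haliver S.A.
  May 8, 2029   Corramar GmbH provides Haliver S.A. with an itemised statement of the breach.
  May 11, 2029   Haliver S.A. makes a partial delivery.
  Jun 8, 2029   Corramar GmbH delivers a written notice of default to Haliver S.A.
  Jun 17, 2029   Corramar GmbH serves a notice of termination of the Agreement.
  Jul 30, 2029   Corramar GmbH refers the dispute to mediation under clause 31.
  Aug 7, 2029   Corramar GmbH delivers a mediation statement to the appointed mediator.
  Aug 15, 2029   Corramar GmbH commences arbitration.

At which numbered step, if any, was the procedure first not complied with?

Step 1 — 7 and 28 days from May 4, 2029 (when the breach is discovered) are May 11, 2029 and Jun 1, 2029 respectively; May 8, 2029 is 3 days too early.
No need to go further; step 1 was not satisfied.

Step 1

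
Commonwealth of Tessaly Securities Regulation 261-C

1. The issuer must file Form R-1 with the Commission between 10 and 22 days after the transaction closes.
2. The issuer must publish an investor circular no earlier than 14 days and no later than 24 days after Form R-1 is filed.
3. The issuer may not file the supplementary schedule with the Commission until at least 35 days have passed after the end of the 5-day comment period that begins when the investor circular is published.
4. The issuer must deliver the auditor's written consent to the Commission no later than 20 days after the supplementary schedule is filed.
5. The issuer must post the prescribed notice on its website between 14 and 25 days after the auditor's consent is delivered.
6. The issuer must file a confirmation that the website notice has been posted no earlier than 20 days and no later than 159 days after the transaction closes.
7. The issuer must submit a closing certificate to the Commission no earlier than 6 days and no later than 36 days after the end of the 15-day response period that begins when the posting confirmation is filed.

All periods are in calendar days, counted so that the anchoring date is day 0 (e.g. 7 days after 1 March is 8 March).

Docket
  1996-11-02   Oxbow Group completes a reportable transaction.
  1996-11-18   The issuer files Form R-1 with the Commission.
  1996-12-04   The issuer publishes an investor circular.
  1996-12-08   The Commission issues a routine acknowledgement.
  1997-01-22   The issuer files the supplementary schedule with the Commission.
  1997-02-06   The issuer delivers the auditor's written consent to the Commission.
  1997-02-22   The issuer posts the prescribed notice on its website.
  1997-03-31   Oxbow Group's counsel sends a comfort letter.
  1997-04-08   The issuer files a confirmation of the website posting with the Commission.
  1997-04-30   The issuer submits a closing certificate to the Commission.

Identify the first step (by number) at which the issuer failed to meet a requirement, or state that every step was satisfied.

None — every step was satisfied

Step 1: the window is 10–22 days after 1996-11-02 (when the transaction closes), so 1996-11-12 through 1996-11-24; 1996-11-18 falls inside that range.
Step 2: the window is 14–24 days after 1996-11-18 (when Form R-1 is filed), so 1996-12-02 through 1996-12-12; done 1996-12-04 — within the window.
Step 3: the earliest permitted date is 35 days after 1996-12-09 (end of the 5-day comment period, which began when the investor circular is published on 1996-12-04), i.e. 1997-01-13; 1997-01-22 is on or after that date.
Step 4: 20 days after 1997-01-22 (when the supplementary schedule is filed) is 1997-02-11; completed 1997-02-06, before the deadline.
Step 5: the window is 14–25 days after 1997-02-06 (when the auditor's consent is delivered), so 1997-02-20 through 1997-03-03; 1997-02-22 falls inside that range.
Step 6: the window is 20–159 days after 1996-11-02 (when the transaction closes), so 1996-11-22 through 1997-04-10; done 1997-04-08 — within the window.
Step 7: the window is 6–36 days after 1997-04-23 (end of the 15-day response period, which began when the posting confirmation is filed on 1997-04-08), so 1997-04-29 through 1997-05-29; 1997-04-30 falls inside that range.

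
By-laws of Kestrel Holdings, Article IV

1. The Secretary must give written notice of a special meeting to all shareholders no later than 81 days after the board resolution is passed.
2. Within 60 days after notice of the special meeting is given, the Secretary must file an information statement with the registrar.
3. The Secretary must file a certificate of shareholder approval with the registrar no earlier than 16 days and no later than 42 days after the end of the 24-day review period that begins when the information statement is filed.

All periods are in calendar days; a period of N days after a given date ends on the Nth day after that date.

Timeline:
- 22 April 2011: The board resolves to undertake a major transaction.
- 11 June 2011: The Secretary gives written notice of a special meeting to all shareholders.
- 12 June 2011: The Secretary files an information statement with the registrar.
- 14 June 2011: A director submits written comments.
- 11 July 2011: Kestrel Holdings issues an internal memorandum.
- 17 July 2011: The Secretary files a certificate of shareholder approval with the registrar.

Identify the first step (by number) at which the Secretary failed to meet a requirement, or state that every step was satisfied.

Step 3

(1) due by 22 April 2011 + 81 days = 12 July 2011; 11 June 2011 is within that limit.
(2) due by 11 June 2011 + 60 days = 10 August 2011; done 12 June 2011 — timely.
(3) the permitted window runs from 6 July 2011 + 16 = 22 July 2011 to 6 July 2011 + 42 = 17 August 2011; 17 July 2011 is 5 days too early.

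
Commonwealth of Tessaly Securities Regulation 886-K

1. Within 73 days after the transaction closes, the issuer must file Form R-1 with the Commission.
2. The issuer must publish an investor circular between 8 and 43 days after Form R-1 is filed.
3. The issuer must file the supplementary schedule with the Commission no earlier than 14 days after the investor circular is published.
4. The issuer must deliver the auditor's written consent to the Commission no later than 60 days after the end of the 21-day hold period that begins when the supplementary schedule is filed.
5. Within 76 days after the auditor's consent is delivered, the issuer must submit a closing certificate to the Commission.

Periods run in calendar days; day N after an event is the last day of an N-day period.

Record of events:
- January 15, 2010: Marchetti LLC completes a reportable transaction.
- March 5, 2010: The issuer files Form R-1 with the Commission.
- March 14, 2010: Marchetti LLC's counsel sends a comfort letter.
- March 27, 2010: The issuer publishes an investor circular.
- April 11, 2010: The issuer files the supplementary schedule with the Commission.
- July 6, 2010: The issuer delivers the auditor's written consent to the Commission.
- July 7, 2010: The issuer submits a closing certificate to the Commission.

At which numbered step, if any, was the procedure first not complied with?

Step 4

(1) due by January 15, 2010 + 73 days = March 29, 2010; done March 5, 2010 — timely.
(2) the permitted window runs from March 5, 2010 + 8 = March 13, 2010 to March 5, 2010 + 43 = April 17, 2010; March 27, 2010 falls inside that range.
(3) permitted from March 27, 2010 + 14 days = April 10, 2010 onward; April 11, 2010 is on or after that date.
(4) due by May 2, 2010 + 60 days = July 1, 2010; July 6, 2010 misses that deadline by 5 days.
Later steps need not be reached.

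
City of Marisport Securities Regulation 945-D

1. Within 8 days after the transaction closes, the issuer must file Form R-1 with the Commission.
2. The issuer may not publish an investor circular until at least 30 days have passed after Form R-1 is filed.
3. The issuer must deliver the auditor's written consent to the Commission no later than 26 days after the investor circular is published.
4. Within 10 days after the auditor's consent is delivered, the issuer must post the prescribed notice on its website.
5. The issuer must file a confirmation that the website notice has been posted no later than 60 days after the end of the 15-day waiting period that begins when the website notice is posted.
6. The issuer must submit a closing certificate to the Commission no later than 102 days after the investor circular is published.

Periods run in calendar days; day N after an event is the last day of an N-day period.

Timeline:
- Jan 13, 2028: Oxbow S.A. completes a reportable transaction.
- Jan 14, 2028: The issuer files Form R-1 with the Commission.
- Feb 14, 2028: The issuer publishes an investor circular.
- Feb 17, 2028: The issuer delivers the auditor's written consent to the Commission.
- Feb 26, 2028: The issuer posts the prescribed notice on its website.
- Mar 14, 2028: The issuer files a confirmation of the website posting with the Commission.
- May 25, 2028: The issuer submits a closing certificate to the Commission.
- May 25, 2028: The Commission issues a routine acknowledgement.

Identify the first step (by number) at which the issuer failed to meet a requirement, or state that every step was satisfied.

None — every step was satisfied

Step 1 — counting 8 days from Jan 13, 2028 (when the transaction closes) gives a deadline of Jan 21, 2028; done Jan 14, 2028 — timely.
Step 2 — must wait 30 days from Jan 14, 2028 (when Form R-1 is filed), so not before Feb 13, 2028; done Feb 14, 2028 — permitted.
Step 3 — counting 26 days from Feb 14, 2028 (when the investor circular is published) gives a deadline of Mar 11, 2028; done Feb 17, 2028 — timely.
Step 4 — counting 10 days from Feb 17, 2028 (when the auditor's consent is delivered) gives a deadline of Feb 27, 2028; completed Feb 26, 2028, before the deadline.
Step 5 — counting 60 days from Mar 12, 2028 (end of the 15-day waiting period, which began when the website notice is posted on Feb 26, 2028) gives a deadline of May 11, 2028; Mar 14, 2028 is within that limit.
Step 6 — counting 102 days from Feb 14, 2028 (when the investor circular is published) gives a deadline of May 26, 2028; May 25, 2028 is within that limit.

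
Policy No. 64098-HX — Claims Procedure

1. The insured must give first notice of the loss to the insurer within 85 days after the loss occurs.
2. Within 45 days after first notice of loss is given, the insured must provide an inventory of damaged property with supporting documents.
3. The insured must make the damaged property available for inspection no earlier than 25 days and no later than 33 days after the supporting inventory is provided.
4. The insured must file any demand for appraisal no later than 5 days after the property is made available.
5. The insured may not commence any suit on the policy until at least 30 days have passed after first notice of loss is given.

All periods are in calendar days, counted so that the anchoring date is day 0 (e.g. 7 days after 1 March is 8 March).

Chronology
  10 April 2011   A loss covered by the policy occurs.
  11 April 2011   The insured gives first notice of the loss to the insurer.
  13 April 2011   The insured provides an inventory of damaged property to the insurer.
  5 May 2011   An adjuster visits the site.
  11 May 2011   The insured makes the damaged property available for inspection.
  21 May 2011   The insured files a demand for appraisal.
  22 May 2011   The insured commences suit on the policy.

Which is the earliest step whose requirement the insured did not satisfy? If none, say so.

Step 4

Step 1: 85 days after 10 April 2011 (when the loss occurs) is 4 July 2011; done 11 April 2011 — timely.
Step 2: 45 days after 11 April 2011 (when first notice of loss is given) is 26 May 2011; 13 April 2011 is within that limit.
Step 3: the window is 25–33 days after 13 April 2011 (when the supporting inventory is provided), so 8 May 2011 through 16 May 2011; 11 May 2011 falls inside that range.
Step 4: 5 days after 11 May 2011 (when the property is made available) is 16 May 2011; done 21 May 2011 — 5 days late.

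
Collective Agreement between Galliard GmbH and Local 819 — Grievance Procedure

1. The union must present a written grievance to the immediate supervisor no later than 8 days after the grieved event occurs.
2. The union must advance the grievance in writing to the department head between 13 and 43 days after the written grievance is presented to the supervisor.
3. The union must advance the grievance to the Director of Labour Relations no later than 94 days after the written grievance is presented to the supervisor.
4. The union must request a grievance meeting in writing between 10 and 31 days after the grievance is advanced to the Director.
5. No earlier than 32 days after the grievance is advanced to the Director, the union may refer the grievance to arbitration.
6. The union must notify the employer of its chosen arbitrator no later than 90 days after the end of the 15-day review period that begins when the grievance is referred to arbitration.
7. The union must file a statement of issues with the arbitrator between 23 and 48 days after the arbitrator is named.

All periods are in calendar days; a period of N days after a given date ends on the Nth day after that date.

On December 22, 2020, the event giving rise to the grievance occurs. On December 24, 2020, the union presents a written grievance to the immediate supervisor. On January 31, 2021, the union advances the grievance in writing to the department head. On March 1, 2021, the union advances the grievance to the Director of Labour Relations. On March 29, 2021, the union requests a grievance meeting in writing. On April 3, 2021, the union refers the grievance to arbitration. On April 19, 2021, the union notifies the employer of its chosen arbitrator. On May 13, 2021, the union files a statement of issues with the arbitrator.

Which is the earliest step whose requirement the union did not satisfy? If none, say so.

(1) due by December 22, 2020 + 8 days = December 30, 2020; completed December 24, 2020, before the deadline.
(2) the permitted window runs from December 24, 2020 + 13 = January 6, 2021 to December 24, 2020 + 43 = February 5, 2021; done January 31, 2021, which is between those dates.
(3) due by December 24, 2020 + 94 days = March 28, 2021; completed March 1, 2021, before the deadline.
(4) the permitted window runs from March 1, 2021 + 10 = March 11, 2021 to March 1, 2021 + 31 = April 1, 2021; done March 29, 2021 — within the window.
(5) permitted from March 1, 2021 + 32 days = April 2, 2021 onward; April 3, 2021 is on or after that date.
(6) due by April 18, 2021 + 90 days = July 17, 2021; April 19, 2021 is within that limit.
(7) the permitted window runs from April 19, 2021 + 23 = May 12, 2021 to April 19, 2021 + 48 = June 6, 2021; done May 13, 2021 — within the window.

None — every step was satisfied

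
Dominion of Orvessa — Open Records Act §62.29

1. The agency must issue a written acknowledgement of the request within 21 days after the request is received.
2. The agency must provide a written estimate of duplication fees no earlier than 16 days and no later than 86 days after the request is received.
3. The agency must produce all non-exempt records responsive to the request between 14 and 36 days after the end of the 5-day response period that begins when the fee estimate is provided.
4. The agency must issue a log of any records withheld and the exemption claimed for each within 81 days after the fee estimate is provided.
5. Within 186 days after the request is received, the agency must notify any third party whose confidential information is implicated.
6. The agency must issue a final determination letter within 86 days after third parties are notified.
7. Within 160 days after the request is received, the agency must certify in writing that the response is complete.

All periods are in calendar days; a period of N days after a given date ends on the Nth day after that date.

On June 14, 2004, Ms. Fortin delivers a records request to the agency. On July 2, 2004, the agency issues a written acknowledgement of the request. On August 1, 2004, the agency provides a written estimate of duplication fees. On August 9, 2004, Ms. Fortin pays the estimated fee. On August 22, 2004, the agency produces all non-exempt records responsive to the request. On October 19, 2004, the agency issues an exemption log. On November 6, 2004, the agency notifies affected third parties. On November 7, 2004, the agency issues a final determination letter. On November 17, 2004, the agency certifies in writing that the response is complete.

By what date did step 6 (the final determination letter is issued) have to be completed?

Step 6 runs from November 6, 2004, when third parties are notified. 86 days after November 6, 2004 is January 31, 2005.

January 31, 2005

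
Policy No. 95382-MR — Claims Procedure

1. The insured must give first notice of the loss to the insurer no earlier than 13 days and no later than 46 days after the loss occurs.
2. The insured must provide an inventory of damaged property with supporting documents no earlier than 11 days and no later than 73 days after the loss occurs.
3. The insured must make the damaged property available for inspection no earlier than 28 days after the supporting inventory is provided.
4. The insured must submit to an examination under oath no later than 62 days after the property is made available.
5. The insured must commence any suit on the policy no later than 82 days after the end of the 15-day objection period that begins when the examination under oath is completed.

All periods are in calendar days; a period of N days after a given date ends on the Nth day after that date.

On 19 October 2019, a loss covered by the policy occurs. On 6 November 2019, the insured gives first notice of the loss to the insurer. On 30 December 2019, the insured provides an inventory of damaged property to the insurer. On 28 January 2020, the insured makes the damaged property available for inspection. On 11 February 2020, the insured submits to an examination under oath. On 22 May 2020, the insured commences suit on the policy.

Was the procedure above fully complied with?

No

(1) the permitted window runs from 19 October 2019 + 13 = 1 November 2019 to 19 October 2019 + 46 = 4 December 2019; done 6 November 2019 — within the window.
(2) the permitted window runs from 19 October 2019 + 11 = 30 October 2019 to 19 October 2019 + 73 = 31 December 2019; 30 December 2019 falls inside that range.
(3) permitted from 30 December 2019 + 28 days = 27 January 2020 onward; done 28 January 2020 — permitted.
(4) due by 28 January 2020 + 62 days = 30 March 2020; completed 11 February 2020, before the deadline.
(5) due by 26 February 2020 + 82 days = 18 May 2020; done 22 May 2020 — 4 days late.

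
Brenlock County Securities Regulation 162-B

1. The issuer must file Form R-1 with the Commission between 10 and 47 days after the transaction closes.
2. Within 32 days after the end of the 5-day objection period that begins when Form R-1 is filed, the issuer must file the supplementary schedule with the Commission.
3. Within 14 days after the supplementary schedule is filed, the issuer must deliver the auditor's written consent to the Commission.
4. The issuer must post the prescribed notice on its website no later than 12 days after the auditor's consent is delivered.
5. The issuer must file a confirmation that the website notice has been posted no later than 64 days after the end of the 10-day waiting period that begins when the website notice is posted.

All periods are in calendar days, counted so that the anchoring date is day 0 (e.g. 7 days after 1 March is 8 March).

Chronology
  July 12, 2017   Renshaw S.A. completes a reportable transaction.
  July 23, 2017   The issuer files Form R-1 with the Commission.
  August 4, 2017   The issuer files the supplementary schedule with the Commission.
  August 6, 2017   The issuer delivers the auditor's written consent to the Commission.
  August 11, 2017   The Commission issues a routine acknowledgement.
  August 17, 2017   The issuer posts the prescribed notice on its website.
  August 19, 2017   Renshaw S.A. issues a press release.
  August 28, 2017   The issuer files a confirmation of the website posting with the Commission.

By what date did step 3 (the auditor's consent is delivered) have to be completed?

August 18, 2017

Step 3 runs from August 4, 2017, when the supplementary schedule is filed. 14 days after August 4, 2017 is August 18, 2017.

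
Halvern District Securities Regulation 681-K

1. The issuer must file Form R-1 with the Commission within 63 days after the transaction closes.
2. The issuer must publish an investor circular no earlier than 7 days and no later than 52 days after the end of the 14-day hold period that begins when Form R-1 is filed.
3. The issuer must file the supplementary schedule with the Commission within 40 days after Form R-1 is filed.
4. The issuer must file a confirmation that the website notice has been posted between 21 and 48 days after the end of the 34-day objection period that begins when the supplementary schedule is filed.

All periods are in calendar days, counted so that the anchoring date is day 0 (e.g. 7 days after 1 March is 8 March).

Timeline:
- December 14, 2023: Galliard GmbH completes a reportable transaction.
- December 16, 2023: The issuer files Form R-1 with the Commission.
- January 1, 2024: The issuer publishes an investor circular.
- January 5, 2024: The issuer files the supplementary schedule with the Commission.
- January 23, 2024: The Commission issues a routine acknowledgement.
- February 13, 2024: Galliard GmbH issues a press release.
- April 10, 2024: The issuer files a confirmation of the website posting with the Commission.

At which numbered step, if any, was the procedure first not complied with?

Step 2

Step 1 — counting 63 days from December 14, 2023 (when the transaction closes) gives a deadline of February 15, 2024; completed December 16, 2023, before the deadline.
Step 2 — 7 and 52 days from December 30, 2023 (end of the 14-day hold period, which began when Form R-1 is filed on December 16, 2023) are January 6, 2024 and February 20, 2024 respectively; done January 1, 2024 — 5 days before the window opened.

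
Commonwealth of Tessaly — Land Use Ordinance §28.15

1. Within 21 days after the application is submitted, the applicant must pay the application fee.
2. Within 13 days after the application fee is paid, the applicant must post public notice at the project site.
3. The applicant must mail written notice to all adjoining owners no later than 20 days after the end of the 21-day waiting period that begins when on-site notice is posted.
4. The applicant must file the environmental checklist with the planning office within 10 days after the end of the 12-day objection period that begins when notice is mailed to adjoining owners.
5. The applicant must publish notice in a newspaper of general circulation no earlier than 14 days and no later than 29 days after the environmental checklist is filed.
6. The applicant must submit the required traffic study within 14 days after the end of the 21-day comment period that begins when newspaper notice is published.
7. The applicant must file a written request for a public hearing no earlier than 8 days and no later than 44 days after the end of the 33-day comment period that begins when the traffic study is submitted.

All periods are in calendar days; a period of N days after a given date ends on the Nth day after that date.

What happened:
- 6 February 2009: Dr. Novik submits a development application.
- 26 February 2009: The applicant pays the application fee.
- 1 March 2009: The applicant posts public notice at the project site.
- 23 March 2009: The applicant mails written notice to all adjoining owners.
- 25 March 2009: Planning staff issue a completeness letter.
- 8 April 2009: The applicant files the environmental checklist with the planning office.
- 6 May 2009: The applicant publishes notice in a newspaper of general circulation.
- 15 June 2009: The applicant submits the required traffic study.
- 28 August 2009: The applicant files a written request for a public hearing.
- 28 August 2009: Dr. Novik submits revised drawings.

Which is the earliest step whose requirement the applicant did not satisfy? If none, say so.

Step 6

Step 1: 21 days after 6 February 2009 (when the application is submitted) is 27 February 2009; 26 February 2009 is within that limit.
Step 2: 13 days after 26 February 2009 (when the application fee is paid) is 11 March 2009; 1 March 2009 is within that limit.
Step 3: 20 days after 22 March 2009 (end of the 21-day waiting period, which began when on-site notice is posted on 1 March 2009) is 11 April 2009; 23 March 2009 is within that limit.
Step 4: 10 days after 4 April 2009 (end of the 12-day objection period, which began when notice is mailed to adjoining owners on 23 March 2009) is 14 April 2009; 8 April 2009 is within that limit.
Step 5: the window is 14–29 days after 8 April 2009 (when the environmental checklist is filed), so 22 April 2009 through 7 May 2009; done 6 May 2009 — within the window.
Step 6: 14 days after 27 May 2009 (end of the 21-day comment period, which began when newspaper notice is published on 6 May 2009) is 10 June 2009; done 15 June 2009 — 5 days late.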